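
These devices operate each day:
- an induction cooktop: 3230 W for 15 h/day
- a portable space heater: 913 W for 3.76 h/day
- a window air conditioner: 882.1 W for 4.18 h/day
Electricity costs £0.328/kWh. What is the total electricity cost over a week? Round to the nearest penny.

£127.59

induction cooktop: 3230 W × 15 h × 7 d = 339,150 Wh = 339.1 kWh
portable space heater: 913 W × 3.76 h × 7 d = 24,030 Wh = 24.03 kWh
window air conditioner: 882.1 W × 4.18 h × 7 d = 25,810 Wh = 25.81 kWh
Total energy = 339.1 + 24.03 + 25.81 = 389 kWh
Cost = 389 kWh × £0.328 = £127.59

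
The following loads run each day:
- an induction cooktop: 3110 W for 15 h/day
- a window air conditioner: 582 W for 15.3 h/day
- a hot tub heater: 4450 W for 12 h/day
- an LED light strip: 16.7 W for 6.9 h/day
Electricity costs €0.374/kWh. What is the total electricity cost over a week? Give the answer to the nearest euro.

€286

induction cooktop: 3110 W × 15 h × 7 d = 326,550 Wh = 326.6 kWh
window air conditioner: 582 W × 15.3 h × 7 d = 62,332 Wh = 62.33 kWh
hot tub heater: 4450 W × 12 h × 7 d = 373,800 Wh = 373.8 kWh
LED light strip: 16.7 W × 6.9 h × 7 d = 807 Wh = 0.8066 kWh
Total energy = 326.6 + 62.33 + 373.8 + 0.8066 = 763.5 kWh
Cost = 763.5 kWh × €0.374 = €285.54 ≈ €286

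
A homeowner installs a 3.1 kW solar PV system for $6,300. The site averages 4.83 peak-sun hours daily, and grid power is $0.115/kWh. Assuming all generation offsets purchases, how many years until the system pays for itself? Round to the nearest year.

10 years

Daily generation = 3.1 kW × 4.83 h = 14.97 kWh
Annual generation = 14.97 × 365 = 5465.1 kWh
Annual savings = 5465.1 × $0.115 = $628.49
Payback = $6,300 / $628.49 = 10 years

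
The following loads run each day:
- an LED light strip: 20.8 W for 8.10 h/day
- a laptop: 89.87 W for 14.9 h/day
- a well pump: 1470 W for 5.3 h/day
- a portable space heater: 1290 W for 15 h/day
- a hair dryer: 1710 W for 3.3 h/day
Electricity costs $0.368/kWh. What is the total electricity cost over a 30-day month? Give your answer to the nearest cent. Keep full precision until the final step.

LED light strip: 20.8 W × 8.10 h × 30 d = 5,054 Wh = 5.054 kWh
laptop: 89.87 W × 14.9 h × 30 d = 40,172 Wh = 40.17 kWh
well pump: 1470 W × 5.3 h × 30 d = 233,730 Wh = 233.7 kWh
portable space heater: 1290 W × 15 h × 30 d = 580,500 Wh = 580.5 kWh
hair dryer: 1710 W × 3.3 h × 30 d = 169,290 Wh = 169.3 kWh
Total energy = 5.054 + 40.17 + 233.7 + 580.5 + 169.3 = 1,029 kWh
Cost = 1,029 kWh × $0.368 = $378.58

$378.58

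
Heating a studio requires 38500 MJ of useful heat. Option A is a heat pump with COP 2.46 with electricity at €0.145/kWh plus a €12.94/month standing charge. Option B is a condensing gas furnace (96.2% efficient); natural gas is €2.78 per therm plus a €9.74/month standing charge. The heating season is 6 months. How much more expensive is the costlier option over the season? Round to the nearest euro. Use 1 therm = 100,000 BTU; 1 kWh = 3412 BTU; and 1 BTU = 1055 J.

€405

Heat load = 38500 MJ = 38,500,000,000 J / 1055 = 36,492,891 BTU
Gas: input = 36,492,891 / 0.962 = 37,934,398 BTU = 379.3 therm → 379.3 × €2.78 = €1,054.58; + 6 × €9.74 standing = €1,113.02
Heat pump: 36,492,891 BTU / 3412 = 10,700 kWh heat; / 2.46 = 4,348 kWh in → × €0.145 = €630.42; + 6 × €12.94 standing = €708.06
Difference = |€1,113.02 − €708.06| = €404.95 ≈ €405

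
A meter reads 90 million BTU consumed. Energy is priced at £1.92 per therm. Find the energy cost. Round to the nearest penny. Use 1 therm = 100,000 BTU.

90 million BTU × (10 therm/million BTU) = 900 therm
Cost = 900 therm × £1.92/therm = £1,728.00

£1728.00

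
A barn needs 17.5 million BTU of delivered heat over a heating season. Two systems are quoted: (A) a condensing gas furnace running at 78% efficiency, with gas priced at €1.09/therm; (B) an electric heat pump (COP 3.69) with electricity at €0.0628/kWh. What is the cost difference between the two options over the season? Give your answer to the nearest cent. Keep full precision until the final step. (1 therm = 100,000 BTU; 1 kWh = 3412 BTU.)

Heat load = 17.5 × 10⁶ BTU = 17,500,000 BTU
Gas: input = 17,500,000 / 0.78 = 22,435,897 BTU = 224.4 therm → 224.4 × €1.09 = €244.55
Heat pump: 17,500,000 BTU / 3412 = 5,129 kWh heat; / 3.69 = 1,390 kWh in → × €0.0628 = €87.29
Difference = |€244.55 − €87.29| = €157.26

€157.26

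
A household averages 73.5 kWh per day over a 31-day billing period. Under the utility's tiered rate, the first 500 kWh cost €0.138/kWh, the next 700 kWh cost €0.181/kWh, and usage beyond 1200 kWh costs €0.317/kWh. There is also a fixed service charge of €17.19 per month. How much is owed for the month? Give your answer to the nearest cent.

Usage = 73.5 kWh/day × 31 days = 2278.5 kWh
First 500 kWh × €0.138 = €69.00
Next 700 kWh × €0.181 = €126.70
Remaining 1078.5 kWh × €0.317 = €341.88
Energy charge = €537.58; + service €17.19 = €554.77

€554.77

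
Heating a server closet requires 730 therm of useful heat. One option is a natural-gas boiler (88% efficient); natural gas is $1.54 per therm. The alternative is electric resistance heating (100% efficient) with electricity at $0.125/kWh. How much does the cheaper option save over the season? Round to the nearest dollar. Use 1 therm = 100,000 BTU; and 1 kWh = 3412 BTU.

$1397

Heat load = 730 therm × 100,000 = 73,000,000 BTU
Gas: input = 73,000,000 / 0.88 = 82,954,545 BTU = 829.5 therm → 829.5 × $1.54 = $1,277.50
Electric: 73,000,000 BTU / 3412 = 21,400 kWh → × $0.125 = $2,674.38
Difference = |$1,277.50 − $2,674.38| = $1,396.88 ≈ $1397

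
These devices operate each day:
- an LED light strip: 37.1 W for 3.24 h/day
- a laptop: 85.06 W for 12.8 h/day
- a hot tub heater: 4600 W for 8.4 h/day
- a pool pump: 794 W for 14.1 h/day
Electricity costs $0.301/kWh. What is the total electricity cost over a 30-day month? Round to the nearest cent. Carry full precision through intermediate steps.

$460.93

LED light strip: 37.1 W × 3.24 h × 30 d = 3,606 Wh = 3.606 kWh
laptop: 85.06 W × 12.8 h × 30 d = 32,663 Wh = 32.66 kWh
hot tub heater: 4600 W × 8.4 h × 30 d = 1,159,200 Wh = 1,159 kWh
pool pump: 794 W × 14.1 h × 30 d = 335,862 Wh = 335.9 kWh
Total energy = 3.606 + 32.66 + 1,159 + 335.9 = 1,531 kWh
Cost = 1,531 kWh × $0.301 = $460.93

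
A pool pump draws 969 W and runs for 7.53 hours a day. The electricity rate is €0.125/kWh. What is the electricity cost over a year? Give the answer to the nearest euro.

Energy = 969 W × 7.53 h/day × 365 days = 2,663,248 Wh = 2,663 kWh
Cost = 2,663 kWh × €0.125/kWh = €332.91 ≈ €333

€333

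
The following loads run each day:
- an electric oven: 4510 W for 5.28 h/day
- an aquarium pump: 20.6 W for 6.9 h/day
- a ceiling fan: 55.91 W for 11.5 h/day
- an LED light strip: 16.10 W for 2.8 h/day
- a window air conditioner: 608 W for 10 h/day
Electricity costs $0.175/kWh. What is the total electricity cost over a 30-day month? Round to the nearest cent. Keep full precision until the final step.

electric oven: 4510 W × 5.28 h × 30 d = 714,384 Wh = 714.4 kWh
aquarium pump: 20.6 W × 6.9 h × 30 d = 4,264 Wh = 4.264 kWh
ceiling fan: 55.91 W × 11.5 h × 30 d = 19,289 Wh = 19.29 kWh
LED light strip: 16.10 W × 2.8 h × 30 d = 1,352 Wh = 1.352 kWh
window air conditioner: 608 W × 10 h × 30 d = 182,400 Wh = 182.4 kWh
Total energy = 714.4 + 4.264 + 19.29 + 1.352 + 182.4 = 921.7 kWh
Cost = 921.7 kWh × $0.175 = $161.30

$161.30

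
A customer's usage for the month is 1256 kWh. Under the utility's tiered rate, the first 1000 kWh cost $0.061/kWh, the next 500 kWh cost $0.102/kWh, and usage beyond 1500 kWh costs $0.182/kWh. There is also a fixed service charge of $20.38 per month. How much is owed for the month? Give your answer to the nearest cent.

First 1000 kWh × $0.061 = $61.00
Next 256 kWh × $0.102 = $26.11
Remaining tier: 0 kWh (not reached)
Energy charge = $87.11; + service $20.38 = $107.49

$107.49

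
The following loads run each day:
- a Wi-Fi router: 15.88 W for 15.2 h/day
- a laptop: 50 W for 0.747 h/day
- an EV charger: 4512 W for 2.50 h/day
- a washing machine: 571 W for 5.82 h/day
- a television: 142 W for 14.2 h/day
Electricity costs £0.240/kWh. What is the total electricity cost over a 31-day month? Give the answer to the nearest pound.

£126

Wi-Fi router: 15.88 W × 15.2 h × 31 d = 7,483 Wh = 7.483 kWh
laptop: 50 W × 0.747 h × 31 d = 1,158 Wh = 1.158 kWh
EV charger: 4512 W × 2.50 h × 31 d = 349,680 Wh = 349.7 kWh
washing machine: 571 W × 5.82 h × 31 d = 103,020 Wh = 103 kWh
television: 142 W × 14.2 h × 31 d = 62,508 Wh = 62.51 kWh
Total energy = 7.483 + 1.158 + 349.7 + 103 + 62.51 = 523.8 kWh
Cost = 523.8 kWh × £0.240 = £125.72 ≈ £126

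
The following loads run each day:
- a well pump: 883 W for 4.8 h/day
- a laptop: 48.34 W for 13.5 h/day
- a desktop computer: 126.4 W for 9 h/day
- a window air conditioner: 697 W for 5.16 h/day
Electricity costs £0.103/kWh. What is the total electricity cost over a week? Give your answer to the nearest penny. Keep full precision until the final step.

well pump: 883 W × 4.8 h × 7 d = 29,669 Wh = 29.67 kWh
laptop: 48.34 W × 13.5 h × 7 d = 4,568 Wh = 4.568 kWh
desktop computer: 126.4 W × 9 h × 7 d = 7,963 Wh = 7.963 kWh
window air conditioner: 697 W × 5.16 h × 7 d = 25,176 Wh = 25.18 kWh
Total energy = 29.67 + 4.568 + 7.963 + 25.18 = 67.38 kWh
Cost = 67.38 kWh × £0.103 = £6.94

£6.94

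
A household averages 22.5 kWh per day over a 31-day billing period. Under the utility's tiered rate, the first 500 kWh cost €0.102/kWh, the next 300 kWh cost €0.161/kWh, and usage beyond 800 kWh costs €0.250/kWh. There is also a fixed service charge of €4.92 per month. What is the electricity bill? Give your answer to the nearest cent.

€87.72

Usage = 22.5 kWh/day × 31 days = 697.5 kWh
First 500 kWh × €0.102 = €51.00
Next 197.5 kWh × €0.161 = €31.80
Remaining tier: 0 kWh (not reached)
Energy charge = €82.80; + service €4.92 = €87.72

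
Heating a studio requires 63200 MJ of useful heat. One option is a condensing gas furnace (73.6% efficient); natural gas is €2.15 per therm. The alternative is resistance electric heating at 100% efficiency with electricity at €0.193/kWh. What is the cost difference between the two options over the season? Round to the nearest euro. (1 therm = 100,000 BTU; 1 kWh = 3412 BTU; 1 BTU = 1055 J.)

€1639

Heat load = 63200 MJ = 63,200,000,000 J / 1055 = 59,905,213 BTU
Gas: input = 59,905,213 / 0.736 = 81,392,953 BTU = 813.9 therm → 813.9 × €2.15 = €1,749.95
Electric: 59,905,213 BTU / 3412 = 17,560 kWh → × €0.193 = €3,388.54
Difference = |€1,749.95 − €3,388.54| = €1,638.59 ≈ €1639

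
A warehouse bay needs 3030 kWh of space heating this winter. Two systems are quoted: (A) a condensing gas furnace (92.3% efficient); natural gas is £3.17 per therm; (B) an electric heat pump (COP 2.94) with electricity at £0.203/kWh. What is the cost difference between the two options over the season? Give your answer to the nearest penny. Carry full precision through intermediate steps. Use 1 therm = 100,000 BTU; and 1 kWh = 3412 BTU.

Heat load = 3030 kWh × 3412 = 10,338,360 BTU
Gas: input = 10,338,360 / 0.923 = 11,200,823 BTU = 112 therm → 112 × £3.17 = £355.07
Heat pump: 10,338,360 BTU / 3412 = 3,030 kWh heat; / 2.94 = 1,031 kWh in → × £0.203 = £209.21
Difference = |£355.07 − £209.21| = £145.85

£145.85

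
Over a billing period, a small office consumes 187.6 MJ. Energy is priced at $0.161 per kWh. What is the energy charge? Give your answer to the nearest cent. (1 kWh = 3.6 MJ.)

187.6 MJ × (0.27778 kWh/MJ) = 52.11 kWh
Cost = 52.11 kWh × $0.161/kWh = $8.39

$8.39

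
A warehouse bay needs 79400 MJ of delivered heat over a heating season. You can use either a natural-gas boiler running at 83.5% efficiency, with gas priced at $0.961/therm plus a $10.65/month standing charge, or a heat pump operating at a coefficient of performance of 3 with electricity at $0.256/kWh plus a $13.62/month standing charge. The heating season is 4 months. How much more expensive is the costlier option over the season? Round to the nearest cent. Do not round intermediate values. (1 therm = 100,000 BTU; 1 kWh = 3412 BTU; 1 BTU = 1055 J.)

Heat load = 79400 MJ = 79,400,000,000 J / 1055 = 75,260,664 BTU
Gas: input = 75,260,664 / 0.835 = 90,132,531 BTU = 901.3 therm → 901.3 × $0.961 = $866.17; + 4 × $10.65 standing = $908.77
Heat pump: 75,260,664 BTU / 3412 = 22,060 kWh heat; / 3 = 7,353 kWh in → × $0.256 = $1,882.25; + 4 × $13.62 standing = $1,936.73
Difference = |$908.77 − $1,936.73| = $1,027.96

$1027.96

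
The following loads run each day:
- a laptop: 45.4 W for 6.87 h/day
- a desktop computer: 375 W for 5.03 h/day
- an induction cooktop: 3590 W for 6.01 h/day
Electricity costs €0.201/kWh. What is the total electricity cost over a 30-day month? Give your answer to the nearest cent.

laptop: 45.4 W × 6.87 h × 30 d = 9,357 Wh = 9.357 kWh
desktop computer: 375 W × 5.03 h × 30 d = 56,588 Wh = 56.59 kWh
induction cooktop: 3590 W × 6.01 h × 30 d = 647,277 Wh = 647.3 kWh
Total energy = 9.357 + 56.59 + 647.3 = 713.2 kWh
Cost = 713.2 kWh × €0.201 = €143.36

€143.36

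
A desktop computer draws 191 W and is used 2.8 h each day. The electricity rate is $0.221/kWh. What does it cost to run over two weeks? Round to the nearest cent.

$1.65

Energy = 191 W × 2.8 h/day × 14 days = 7,487 Wh = 7.487 kWh
Cost = 7.487 kWh × $0.221/kWh = $1.65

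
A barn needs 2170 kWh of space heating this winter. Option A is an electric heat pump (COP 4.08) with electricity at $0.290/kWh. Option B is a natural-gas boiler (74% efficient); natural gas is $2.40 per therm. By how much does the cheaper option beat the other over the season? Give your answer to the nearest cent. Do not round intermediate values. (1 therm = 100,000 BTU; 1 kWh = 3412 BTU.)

Heat load = 2170 kWh × 3412 = 7,404,040 BTU
Gas: input = 7,404,040 / 0.74 = 10,005,459 BTU = 100.1 therm → 100.1 × $2.40 = $240.13
Heat pump: 7,404,040 BTU / 3412 = 2,170 kWh heat; / 4.08 = 531.9 kWh in → × $0.290 = $154.24
Difference = |$240.13 − $154.24| = $85.89

$85.89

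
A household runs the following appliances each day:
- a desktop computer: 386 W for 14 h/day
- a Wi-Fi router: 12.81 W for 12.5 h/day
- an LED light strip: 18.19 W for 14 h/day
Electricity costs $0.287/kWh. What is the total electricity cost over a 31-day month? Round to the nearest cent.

$51.77

desktop computer: 386 W × 14 h × 31 d = 167,524 Wh = 167.5 kWh
Wi-Fi router: 12.81 W × 12.5 h × 31 d = 4,964 Wh = 4.964 kWh
LED light strip: 18.19 W × 14 h × 31 d = 7,894 Wh = 7.894 kWh
Total energy = 167.5 + 4.964 + 7.894 = 180.4 kWh
Cost = 180.4 kWh × $0.287 = $51.77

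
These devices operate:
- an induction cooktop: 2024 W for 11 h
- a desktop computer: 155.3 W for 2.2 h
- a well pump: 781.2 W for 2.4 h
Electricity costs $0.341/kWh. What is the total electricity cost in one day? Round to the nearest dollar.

$8

induction cooktop: 2024 W × 11 h = 22,264 Wh = 22.26 kWh
desktop computer: 155.3 W × 2.2 h = 342 Wh = 0.3417 kWh
well pump: 781.2 W × 2.4 h = 1,875 Wh = 1.875 kWh
Total energy = 22.26 + 0.3417 + 1.875 = 24.48 kWh
Cost = 24.48 kWh × $0.341 = $8.35 ≈ $8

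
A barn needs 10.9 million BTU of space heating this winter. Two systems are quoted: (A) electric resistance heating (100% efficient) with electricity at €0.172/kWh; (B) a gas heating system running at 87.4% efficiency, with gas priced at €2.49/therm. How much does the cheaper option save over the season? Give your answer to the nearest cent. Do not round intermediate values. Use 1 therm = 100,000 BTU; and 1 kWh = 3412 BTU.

Heat load = 10.9 × 10⁶ BTU = 10,900,000 BTU
Gas: input = 10,900,000 / 0.874 = 12,471,396 BTU = 124.7 therm → 124.7 × €2.49 = €310.54
Electric: 10,900,000 BTU / 3412 = 3,195 kWh → × €0.172 = €549.47
Difference = |€310.54 − €549.47| = €238.93

€238.93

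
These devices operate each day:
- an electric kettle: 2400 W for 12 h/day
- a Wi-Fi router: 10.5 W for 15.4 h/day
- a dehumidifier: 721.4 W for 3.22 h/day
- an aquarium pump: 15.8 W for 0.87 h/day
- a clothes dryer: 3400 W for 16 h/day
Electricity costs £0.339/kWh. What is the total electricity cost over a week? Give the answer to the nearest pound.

£203

electric kettle: 2400 W × 12 h × 7 d = 201,600 Wh = 201.6 kWh
Wi-Fi router: 10.5 W × 15.4 h × 7 d = 1,132 Wh = 1.132 kWh
dehumidifier: 721.4 W × 3.22 h × 7 d = 16,260 Wh = 16.26 kWh
aquarium pump: 15.8 W × 0.87 h × 7 d = 96 Wh = 0.09622 kWh
clothes dryer: 3400 W × 16 h × 7 d = 380,800 Wh = 380.8 kWh
Total energy = 201.6 + 1.132 + 16.26 + 0.09622 + 380.8 = 599.9 kWh
Cost = 599.9 kWh × £0.339 = £203.36 ≈ £203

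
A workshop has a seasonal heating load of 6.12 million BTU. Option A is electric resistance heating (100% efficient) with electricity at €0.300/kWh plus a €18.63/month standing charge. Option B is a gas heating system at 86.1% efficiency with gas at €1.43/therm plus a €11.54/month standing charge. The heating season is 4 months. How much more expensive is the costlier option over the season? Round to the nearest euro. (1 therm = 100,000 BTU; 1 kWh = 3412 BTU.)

€465

Heat load = 6.12 × 10⁶ BTU = 6,120,000 BTU
Gas: input = 6,120,000 / 0.861 = 7,108,014 BTU = 71.08 therm → 71.08 × €1.43 = €101.64; + 4 × €11.54 standing = €147.80
Electric: 6,120,000 BTU / 3412 = 1,794 kWh → × €0.300 = €538.10; + 4 × €18.63 standing = €612.62
Difference = |€147.80 − €612.62| = €464.82 ≈ €465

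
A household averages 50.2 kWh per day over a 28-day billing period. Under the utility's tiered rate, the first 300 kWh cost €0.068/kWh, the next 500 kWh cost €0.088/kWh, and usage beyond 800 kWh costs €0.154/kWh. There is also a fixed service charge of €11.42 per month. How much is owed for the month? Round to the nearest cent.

€169.08

Usage = 50.2 kWh/day × 28 days = 1405.6 kWh
First 300 kWh × €0.068 = €20.40
Next 500 kWh × €0.088 = €44.00
Remaining 605.6 kWh × €0.154 = €93.26
Energy charge = €157.66; + service €11.42 = €169.08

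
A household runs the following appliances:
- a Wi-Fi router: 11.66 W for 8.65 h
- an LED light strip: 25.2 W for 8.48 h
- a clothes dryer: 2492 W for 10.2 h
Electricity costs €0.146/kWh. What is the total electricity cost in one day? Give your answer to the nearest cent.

Wi-Fi router: 11.66 W × 8.65 h = 101 Wh = 0.1009 kWh
LED light strip: 25.2 W × 8.48 h = 214 Wh = 0.2137 kWh
clothes dryer: 2492 W × 10.2 h = 25,418 Wh = 25.42 kWh
Total energy = 0.1009 + 0.2137 + 25.42 = 25.73 kWh
Cost = 25.73 kWh × €0.146 = €3.76

€3.76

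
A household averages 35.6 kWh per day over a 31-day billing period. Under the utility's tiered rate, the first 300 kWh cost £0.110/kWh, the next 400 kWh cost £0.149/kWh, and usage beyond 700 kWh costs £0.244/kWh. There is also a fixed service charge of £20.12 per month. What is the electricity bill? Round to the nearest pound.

Usage = 35.6 kWh/day × 31 days = 1103.6 kWh
First 300 kWh × £0.110 = £33.00
Next 400 kWh × £0.149 = £59.60
Remaining 403.6 kWh × £0.244 = £98.48
Energy charge = £191.08; + service £20.12 = £211.20 ≈ £211

£211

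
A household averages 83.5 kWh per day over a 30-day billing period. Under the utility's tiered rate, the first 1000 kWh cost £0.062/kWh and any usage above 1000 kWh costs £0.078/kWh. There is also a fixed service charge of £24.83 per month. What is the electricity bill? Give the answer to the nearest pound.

£204

Usage = 83.5 kWh/day × 30 days = 2505 kWh
First 1000 kWh × £0.062 = £62.00
Remaining 1505 kWh × £0.078 = £117.39
Energy charge = £179.39; + service £24.83 = £204.22 ≈ £204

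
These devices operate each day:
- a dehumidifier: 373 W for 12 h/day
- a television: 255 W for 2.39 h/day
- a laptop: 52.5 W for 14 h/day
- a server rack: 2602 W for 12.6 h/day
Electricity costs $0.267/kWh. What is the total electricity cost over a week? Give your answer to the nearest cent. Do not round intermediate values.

dehumidifier: 373 W × 12 h × 7 d = 31,332 Wh = 31.33 kWh
television: 255 W × 2.39 h × 7 d = 4,266 Wh = 4.266 kWh
laptop: 52.5 W × 14 h × 7 d = 5,145 Wh = 5.145 kWh
server rack: 2602 W × 12.6 h × 7 d = 229,496 Wh = 229.5 kWh
Total energy = 31.33 + 4.266 + 5.145 + 229.5 = 270.2 kWh
Cost = 270.2 kWh × $0.267 = $72.15

$72.15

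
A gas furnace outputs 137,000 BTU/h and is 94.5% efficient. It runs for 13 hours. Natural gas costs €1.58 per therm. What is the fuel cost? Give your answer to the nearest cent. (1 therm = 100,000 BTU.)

€29.78

Heat delivered = 137,000 BTU/h × 13 h = 1,781,000 BTU
Gas input = 1,781,000 / 0.945 = 1,884,656 BTU
= 1,884,656 / 100,000 = 18.85 therm
Cost = 18.85 × €1.58/therm = €29.78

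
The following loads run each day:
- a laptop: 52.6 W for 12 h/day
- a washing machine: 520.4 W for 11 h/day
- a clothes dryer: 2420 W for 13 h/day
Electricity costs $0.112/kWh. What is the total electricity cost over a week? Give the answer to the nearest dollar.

$30

laptop: 52.6 W × 12 h × 7 d = 4,418 Wh = 4.418 kWh
washing machine: 520.4 W × 11 h × 7 d = 40,071 Wh = 40.07 kWh
clothes dryer: 2420 W × 13 h × 7 d = 220,220 Wh = 220.2 kWh
Total energy = 4.418 + 40.07 + 220.2 = 264.7 kWh
Cost = 264.7 kWh × $0.112 = $29.65 ≈ $30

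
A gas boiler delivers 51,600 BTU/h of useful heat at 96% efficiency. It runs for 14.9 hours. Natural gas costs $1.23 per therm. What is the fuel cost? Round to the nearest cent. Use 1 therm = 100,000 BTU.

Heat delivered = 51,600 BTU/h × 14.9 h = 768,840 BTU
Gas input = 768,840 / 0.96 = 800,875 BTU
= 800,875 / 100,000 = 8.009 therm
Cost = 8.009 × $1.23/therm = $9.85

$9.85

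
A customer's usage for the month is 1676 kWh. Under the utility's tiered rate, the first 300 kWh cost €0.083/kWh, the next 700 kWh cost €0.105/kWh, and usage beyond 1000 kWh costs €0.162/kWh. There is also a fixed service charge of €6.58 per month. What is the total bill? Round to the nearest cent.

€214.49

First 300 kWh × €0.083 = €24.90
Next 700 kWh × €0.105 = €73.50
Remaining 676 kWh × €0.162 = €109.51
Energy charge = €207.91; + service €6.58 = €214.49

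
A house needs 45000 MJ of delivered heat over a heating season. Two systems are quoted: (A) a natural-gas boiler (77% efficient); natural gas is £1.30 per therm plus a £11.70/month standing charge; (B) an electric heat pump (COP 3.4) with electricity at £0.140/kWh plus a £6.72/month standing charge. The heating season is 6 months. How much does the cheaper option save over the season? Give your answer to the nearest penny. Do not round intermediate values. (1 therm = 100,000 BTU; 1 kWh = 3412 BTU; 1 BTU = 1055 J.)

£235.26

Heat load = 45000 MJ = 45,000,000,000 J / 1055 = 42,654,028 BTU
Gas: input = 42,654,028 / 0.77 = 55,394,842 BTU = 553.9 therm → 553.9 × £1.30 = £720.13; + 6 × £11.70 standing = £790.33
Heat pump: 42,654,028 BTU / 3412 = 12,500 kWh heat; / 3.4 = 3,677 kWh in → × £0.140 = £514.75; + 6 × £6.72 standing = £555.07
Difference = |£790.33 − £555.07| = £235.26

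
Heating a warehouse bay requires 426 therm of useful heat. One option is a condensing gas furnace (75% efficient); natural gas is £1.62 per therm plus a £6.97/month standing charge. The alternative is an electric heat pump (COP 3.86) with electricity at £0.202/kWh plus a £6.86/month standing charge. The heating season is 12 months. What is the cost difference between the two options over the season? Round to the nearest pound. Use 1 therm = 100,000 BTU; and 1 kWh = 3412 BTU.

£268

Heat load = 426 therm × 100,000 = 42,600,000 BTU
Gas: input = 42,600,000 / 0.75 = 56,800,000 BTU = 568 therm → 568 × £1.62 = £920.16; + 12 × £6.97 standing = £1,003.80
Heat pump: 42,600,000 BTU / 3412 = 12,490 kWh heat; / 3.86 = 3,235 kWh in → × £0.202 = £653.38; + 12 × £6.86 standing = £735.70
Difference = |£1,003.80 − £735.70| = £268.10 ≈ £268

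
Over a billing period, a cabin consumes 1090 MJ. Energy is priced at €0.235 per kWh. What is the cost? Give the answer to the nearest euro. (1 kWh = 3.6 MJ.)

1090 MJ × (0.27778 kWh/MJ) = 302.8 kWh
Cost = 302.8 kWh × €0.235/kWh = €71.15 ≈ €71

€71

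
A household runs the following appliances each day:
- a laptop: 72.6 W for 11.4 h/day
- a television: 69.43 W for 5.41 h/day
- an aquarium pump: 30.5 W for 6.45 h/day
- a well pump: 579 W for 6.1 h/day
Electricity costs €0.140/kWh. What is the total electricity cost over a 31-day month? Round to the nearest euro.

laptop: 72.6 W × 11.4 h × 31 d = 25,657 Wh = 25.66 kWh
television: 69.43 W × 5.41 h × 31 d = 11,644 Wh = 11.64 kWh
aquarium pump: 30.5 W × 6.45 h × 31 d = 6,098 Wh = 6.098 kWh
well pump: 579 W × 6.1 h × 31 d = 109,489 Wh = 109.5 kWh
Total energy = 25.66 + 11.64 + 6.098 + 109.5 = 152.9 kWh
Cost = 152.9 kWh × €0.140 = €21.40 ≈ €21

€21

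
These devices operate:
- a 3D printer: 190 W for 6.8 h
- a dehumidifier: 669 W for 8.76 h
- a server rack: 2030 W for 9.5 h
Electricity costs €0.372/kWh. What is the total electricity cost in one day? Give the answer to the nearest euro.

€10

3D printer: 190 W × 6.8 h = 1,292 Wh = 1.292 kWh
dehumidifier: 669 W × 8.76 h = 5,860 Wh = 5.86 kWh
server rack: 2030 W × 9.5 h = 19,285 Wh = 19.29 kWh
Total energy = 1.292 + 5.86 + 19.29 = 26.44 kWh
Cost = 26.44 kWh × €0.372 = €9.83 ≈ €10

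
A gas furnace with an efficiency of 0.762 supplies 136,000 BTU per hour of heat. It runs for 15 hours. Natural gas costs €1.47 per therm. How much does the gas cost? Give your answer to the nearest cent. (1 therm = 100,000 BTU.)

€39.35

Heat delivered = 136,000 BTU/h × 15 h = 2,040,000 BTU
Gas input = 2,040,000 / 0.762 = 2,677,165 BTU
= 2,677,165 / 100,000 = 26.77 therm
Cost = 26.77 × €1.47/therm = €39.35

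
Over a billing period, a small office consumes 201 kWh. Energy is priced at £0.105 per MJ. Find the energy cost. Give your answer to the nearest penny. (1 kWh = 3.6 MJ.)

£75.98

201 kWh × (3.6 MJ/kWh) = 723.6 MJ
Cost = 723.6 MJ × £0.105/MJ = £75.98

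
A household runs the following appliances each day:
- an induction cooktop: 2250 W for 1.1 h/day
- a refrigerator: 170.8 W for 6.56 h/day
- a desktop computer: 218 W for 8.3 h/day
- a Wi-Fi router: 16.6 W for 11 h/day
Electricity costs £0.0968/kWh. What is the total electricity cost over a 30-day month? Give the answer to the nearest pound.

£16

induction cooktop: 2250 W × 1.1 h × 30 d = 74,250 Wh = 74.25 kWh
refrigerator: 170.8 W × 6.56 h × 30 d = 33,613 Wh = 33.61 kWh
desktop computer: 218 W × 8.3 h × 30 d = 54,282 Wh = 54.28 kWh
Wi-Fi router: 16.6 W × 11 h × 30 d = 5,478 Wh = 5.478 kWh
Total energy = 74.25 + 33.61 + 54.28 + 5.478 = 167.6 kWh
Cost = 167.6 kWh × £0.0968 = £16.23 ≈ £16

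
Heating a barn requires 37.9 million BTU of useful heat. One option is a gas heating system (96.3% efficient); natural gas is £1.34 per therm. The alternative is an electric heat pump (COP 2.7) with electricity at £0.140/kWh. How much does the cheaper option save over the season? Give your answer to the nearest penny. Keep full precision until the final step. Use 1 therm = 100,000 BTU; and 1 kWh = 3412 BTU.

£48.59

Heat load = 37.9 × 10⁶ BTU = 37,900,000 BTU
Gas: input = 37,900,000 / 0.963 = 39,356,179 BTU = 393.6 therm → 393.6 × £1.34 = £527.37
Heat pump: 37,900,000 BTU / 3412 = 11,110 kWh heat; / 2.7 = 4,114 kWh in → × £0.140 = £575.96
Difference = |£527.37 − £575.96| = £48.59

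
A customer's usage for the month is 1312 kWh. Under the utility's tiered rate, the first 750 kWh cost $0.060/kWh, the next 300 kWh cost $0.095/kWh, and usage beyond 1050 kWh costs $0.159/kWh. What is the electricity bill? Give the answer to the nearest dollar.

$115

First 750 kWh × $0.060 = $45.00
Next 300 kWh × $0.095 = $28.50
Remaining 262 kWh × $0.159 = $41.66
Total = $115.16 ≈ $115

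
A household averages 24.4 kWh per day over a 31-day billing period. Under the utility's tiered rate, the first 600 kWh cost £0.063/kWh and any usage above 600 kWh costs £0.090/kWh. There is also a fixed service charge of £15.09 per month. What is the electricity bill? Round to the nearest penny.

£66.97

Usage = 24.4 kWh/day × 31 days = 756.4 kWh
First 600 kWh × £0.063 = £37.80
Remaining 156.4 kWh × £0.090 = £14.08
Energy charge = £51.88; + service £15.09 = £66.97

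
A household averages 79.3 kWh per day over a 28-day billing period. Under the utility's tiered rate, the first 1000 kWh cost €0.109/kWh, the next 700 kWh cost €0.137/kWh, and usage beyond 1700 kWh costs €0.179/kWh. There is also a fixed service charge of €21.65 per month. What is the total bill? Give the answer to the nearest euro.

Usage = 79.3 kWh/day × 28 days = 2220.4 kWh
First 1000 kWh × €0.109 = €109.00
Next 700 kWh × €0.137 = €95.90
Remaining 520.4 kWh × €0.179 = €93.15
Energy charge = €298.05; + service €21.65 = €319.70 ≈ €320

€320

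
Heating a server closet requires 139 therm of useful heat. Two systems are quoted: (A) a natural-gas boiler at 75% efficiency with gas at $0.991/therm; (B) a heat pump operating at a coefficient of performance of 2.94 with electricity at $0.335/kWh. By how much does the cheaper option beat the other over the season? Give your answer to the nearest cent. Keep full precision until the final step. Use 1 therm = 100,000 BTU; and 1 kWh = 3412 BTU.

Heat load = 139 therm × 100,000 = 13,900,000 BTU
Gas: input = 13,900,000 / 0.75 = 18,533,333 BTU = 185.3 therm → 185.3 × $0.991 = $183.67
Heat pump: 13,900,000 BTU / 3412 = 4,074 kWh heat; / 2.94 = 1,386 kWh in → × $0.335 = $464.20
Difference = |$183.67 − $464.20| = $280.53

$280.53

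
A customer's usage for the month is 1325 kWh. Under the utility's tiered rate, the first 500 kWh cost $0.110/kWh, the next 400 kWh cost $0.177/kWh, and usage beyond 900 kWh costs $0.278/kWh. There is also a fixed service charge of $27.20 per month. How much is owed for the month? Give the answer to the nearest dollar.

First 500 kWh × $0.110 = $55.00
Next 400 kWh × $0.177 = $70.80
Remaining 425 kWh × $0.278 = $118.15
Energy charge = $243.95; + service $27.20 = $271.15 ≈ $271

$271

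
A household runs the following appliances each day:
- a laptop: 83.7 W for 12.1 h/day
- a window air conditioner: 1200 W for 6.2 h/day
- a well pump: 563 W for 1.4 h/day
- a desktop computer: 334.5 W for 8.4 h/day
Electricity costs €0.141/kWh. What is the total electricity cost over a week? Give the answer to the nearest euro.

laptop: 83.7 W × 12.1 h × 7 d = 7,089 Wh = 7.089 kWh
window air conditioner: 1200 W × 6.2 h × 7 d = 52,080 Wh = 52.08 kWh
well pump: 563 W × 1.4 h × 7 d = 5,517 Wh = 5.517 kWh
desktop computer: 334.5 W × 8.4 h × 7 d = 19,669 Wh = 19.67 kWh
Total energy = 7.089 + 52.08 + 5.517 + 19.67 = 84.36 kWh
Cost = 84.36 kWh × €0.141 = €11.89 ≈ €12

€12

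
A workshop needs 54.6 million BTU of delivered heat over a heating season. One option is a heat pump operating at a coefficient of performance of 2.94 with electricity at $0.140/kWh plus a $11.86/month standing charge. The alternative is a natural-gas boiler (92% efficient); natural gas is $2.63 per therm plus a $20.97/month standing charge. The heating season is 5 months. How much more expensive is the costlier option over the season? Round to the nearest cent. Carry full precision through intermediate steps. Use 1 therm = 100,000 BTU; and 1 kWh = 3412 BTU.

$844.38

Heat load = 54.6 × 10⁶ BTU = 54,600,000 BTU
Gas: input = 54,600,000 / 0.92 = 59,347,826 BTU = 593.5 therm → 593.5 × $2.63 = $1,560.85; + 5 × $20.97 standing = $1,665.70
Heat pump: 54,600,000 BTU / 3412 = 16,000 kWh heat; / 2.94 = 5,443 kWh in → × $0.140 = $762.02; + 5 × $11.86 standing = $821.32
Difference = |$1,665.70 − $821.32| = $844.38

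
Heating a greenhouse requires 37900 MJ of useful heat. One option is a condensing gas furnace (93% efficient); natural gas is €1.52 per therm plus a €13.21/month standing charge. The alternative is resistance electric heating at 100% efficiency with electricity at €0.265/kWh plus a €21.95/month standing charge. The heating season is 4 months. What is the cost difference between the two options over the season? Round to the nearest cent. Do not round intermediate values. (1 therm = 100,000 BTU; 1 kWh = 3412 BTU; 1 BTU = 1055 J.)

€2237.94

Heat load = 37900 MJ = 37,900,000,000 J / 1055 = 35,924,171 BTU
Gas: input = 35,924,171 / 0.93 = 38,628,140 BTU = 386.3 therm → 386.3 × €1.52 = €587.15; + 4 × €13.21 standing = €639.99
Electric: 35,924,171 BTU / 3412 = 10,530 kWh → × €0.265 = €2,790.12; + 4 × €21.95 standing = €2,877.92
Difference = |€639.99 − €2,877.92| = €2,237.94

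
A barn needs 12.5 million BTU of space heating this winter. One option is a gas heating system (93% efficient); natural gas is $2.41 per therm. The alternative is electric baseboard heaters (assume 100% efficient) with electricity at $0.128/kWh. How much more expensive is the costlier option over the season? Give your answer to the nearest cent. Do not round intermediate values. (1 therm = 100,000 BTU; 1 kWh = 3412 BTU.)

Heat load = 12.5 × 10⁶ BTU = 12,500,000 BTU
Gas: input = 12,500,000 / 0.93 = 13,440,860 BTU = 134.4 therm → 134.4 × $2.41 = $323.92
Electric: 12,500,000 BTU / 3412 = 3,664 kWh → × $0.128 = $468.93
Difference = |$323.92 − $468.93| = $145.01

$145.01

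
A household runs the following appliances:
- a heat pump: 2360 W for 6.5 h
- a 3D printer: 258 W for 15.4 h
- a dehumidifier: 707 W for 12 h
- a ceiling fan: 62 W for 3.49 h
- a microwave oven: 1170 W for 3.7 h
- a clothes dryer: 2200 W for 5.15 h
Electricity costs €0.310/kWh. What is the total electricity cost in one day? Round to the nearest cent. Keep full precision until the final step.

€13.54

heat pump: 2360 W × 6.5 h = 15,340 Wh = 15.34 kWh
3D printer: 258 W × 15.4 h = 3,973 Wh = 3.973 kWh
dehumidifier: 707 W × 12 h = 8,484 Wh = 8.484 kWh
ceiling fan: 62 W × 3.49 h = 216 Wh = 0.2164 kWh
microwave oven: 1170 W × 3.7 h = 4,329 Wh = 4.329 kWh
clothes dryer: 2200 W × 5.15 h = 11,330 Wh = 11.33 kWh
Total energy = 15.34 + 3.973 + 8.484 + 0.2164 + 4.329 + 11.33 = 43.67 kWh
Cost = 43.67 kWh × €0.310 = €13.54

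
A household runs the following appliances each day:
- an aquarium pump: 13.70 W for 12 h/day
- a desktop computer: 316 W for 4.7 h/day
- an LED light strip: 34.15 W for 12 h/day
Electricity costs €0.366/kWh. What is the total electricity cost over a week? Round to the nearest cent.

€5.28

aquarium pump: 13.70 W × 12 h × 7 d = 1,151 Wh = 1.151 kWh
desktop computer: 316 W × 4.7 h × 7 d = 10,396 Wh = 10.4 kWh
LED light strip: 34.15 W × 12 h × 7 d = 2,869 Wh = 2.869 kWh
Total energy = 1.151 + 10.4 + 2.869 = 14.42 kWh
Cost = 14.42 kWh × €0.366 = €5.28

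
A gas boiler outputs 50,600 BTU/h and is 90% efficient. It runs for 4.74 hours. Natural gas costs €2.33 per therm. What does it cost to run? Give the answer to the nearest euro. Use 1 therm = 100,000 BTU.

€6

Heat delivered = 50,600 BTU/h × 4.74 h = 239,844 BTU
Gas input = 239,844 / 0.90 = 266,493 BTU
= 266,493 / 100,000 = 2.665 therm
Cost = 2.665 × €2.33/therm = €6.21 ≈ €6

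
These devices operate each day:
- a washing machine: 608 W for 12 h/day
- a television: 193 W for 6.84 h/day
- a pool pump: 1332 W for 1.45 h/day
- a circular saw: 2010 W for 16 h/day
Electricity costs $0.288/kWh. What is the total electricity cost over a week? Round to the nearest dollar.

$86

washing machine: 608 W × 12 h × 7 d = 51,072 Wh = 51.07 kWh
television: 193 W × 6.84 h × 7 d = 9,241 Wh = 9.241 kWh
pool pump: 1332 W × 1.45 h × 7 d = 13,520 Wh = 13.52 kWh
circular saw: 2010 W × 16 h × 7 d = 225,120 Wh = 225.1 kWh
Total energy = 51.07 + 9.241 + 13.52 + 225.1 = 299 kWh
Cost = 299 kWh × $0.288 = $86.10 ≈ $86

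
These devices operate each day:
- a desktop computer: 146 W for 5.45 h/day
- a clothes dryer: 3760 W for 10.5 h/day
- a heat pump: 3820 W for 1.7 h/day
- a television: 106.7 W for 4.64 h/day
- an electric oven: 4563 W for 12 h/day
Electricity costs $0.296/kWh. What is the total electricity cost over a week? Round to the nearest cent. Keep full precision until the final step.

$211.39

desktop computer: 146 W × 5.45 h × 7 d = 5,570 Wh = 5.57 kWh
clothes dryer: 3760 W × 10.5 h × 7 d = 276,360 Wh = 276.4 kWh
heat pump: 3820 W × 1.7 h × 7 d = 45,458 Wh = 45.46 kWh
television: 106.7 W × 4.64 h × 7 d = 3,466 Wh = 3.466 kWh
electric oven: 4563 W × 12 h × 7 d = 383,292 Wh = 383.3 kWh
Total energy = 5.57 + 276.4 + 45.46 + 3.466 + 383.3 = 714.1 kWh
Cost = 714.1 kWh × $0.296 = $211.39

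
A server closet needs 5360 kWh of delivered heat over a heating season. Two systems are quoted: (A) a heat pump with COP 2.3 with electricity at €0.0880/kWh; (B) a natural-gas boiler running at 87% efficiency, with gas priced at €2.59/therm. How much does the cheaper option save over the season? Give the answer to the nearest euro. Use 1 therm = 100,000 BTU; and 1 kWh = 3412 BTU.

€339

Heat load = 5360 kWh × 3412 = 18,288,320 BTU
Gas: input = 18,288,320 / 0.87 = 21,021,057 BTU = 210.2 therm → 210.2 × €2.59 = €544.45
Heat pump: 18,288,320 BTU / 3412 = 5,360 kWh heat; / 2.3 = 2,330 kWh in → × €0.0880 = €205.08
Difference = |€544.45 − €205.08| = €339.37 ≈ €339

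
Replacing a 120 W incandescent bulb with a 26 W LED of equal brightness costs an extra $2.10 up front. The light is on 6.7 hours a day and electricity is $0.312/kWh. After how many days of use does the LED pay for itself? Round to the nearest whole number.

Power saved = 120 − 26 = 94 W
Daily energy saved = 94 W × 6.7 h = 629.8 Wh = 0.6298 kWh
Daily savings = 0.6298 × $0.312 = $0.1965
Payback = $2.10 / $0.1965 per day = 10.69 days

11 days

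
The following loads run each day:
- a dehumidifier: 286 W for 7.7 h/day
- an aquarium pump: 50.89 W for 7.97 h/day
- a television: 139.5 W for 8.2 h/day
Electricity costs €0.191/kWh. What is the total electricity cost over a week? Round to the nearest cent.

€5.02

dehumidifier: 286 W × 7.7 h × 7 d = 15,415 Wh = 15.42 kWh
aquarium pump: 50.89 W × 7.97 h × 7 d = 2,839 Wh = 2.839 kWh
television: 139.5 W × 8.2 h × 7 d = 8,007 Wh = 8.007 kWh
Total energy = 15.42 + 2.839 + 8.007 = 26.26 kWh
Cost = 26.26 kWh × €0.191 = €5.02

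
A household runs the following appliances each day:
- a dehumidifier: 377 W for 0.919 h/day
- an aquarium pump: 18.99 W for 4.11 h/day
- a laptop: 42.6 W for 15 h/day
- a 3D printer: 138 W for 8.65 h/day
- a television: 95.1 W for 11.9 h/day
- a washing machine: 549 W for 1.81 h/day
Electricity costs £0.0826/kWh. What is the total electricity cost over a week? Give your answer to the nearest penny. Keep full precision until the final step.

£2.53

dehumidifier: 377 W × 0.919 h × 7 d = 2,425 Wh = 2.425 kWh
aquarium pump: 18.99 W × 4.11 h × 7 d = 546 Wh = 0.5463 kWh
laptop: 42.6 W × 15 h × 7 d = 4,473 Wh = 4.473 kWh
3D printer: 138 W × 8.65 h × 7 d = 8,356 Wh = 8.356 kWh
television: 95.1 W × 11.9 h × 7 d = 7,922 Wh = 7.922 kWh
washing machine: 549 W × 1.81 h × 7 d = 6,956 Wh = 6.956 kWh
Total energy = 2.425 + 0.5463 + 4.473 + 8.356 + 7.922 + 6.956 = 30.68 kWh
Cost = 30.68 kWh × £0.0826 = £2.53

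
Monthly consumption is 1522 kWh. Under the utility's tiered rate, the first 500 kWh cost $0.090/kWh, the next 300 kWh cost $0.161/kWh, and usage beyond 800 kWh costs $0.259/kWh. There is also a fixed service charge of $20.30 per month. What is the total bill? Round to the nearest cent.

First 500 kWh × $0.090 = $45.00
Next 300 kWh × $0.161 = $48.30
Remaining 722 kWh × $0.259 = $187.00
Energy charge = $280.30; + service $20.30 = $300.60

$300.60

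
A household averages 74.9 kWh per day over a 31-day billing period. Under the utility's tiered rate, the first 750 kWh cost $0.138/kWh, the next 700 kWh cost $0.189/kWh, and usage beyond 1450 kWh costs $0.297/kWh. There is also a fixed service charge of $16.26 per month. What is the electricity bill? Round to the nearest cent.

$511.01

Usage = 74.9 kWh/day × 31 days = 2321.9 kWh
First 750 kWh × $0.138 = $103.50
Next 700 kWh × $0.189 = $132.30
Remaining 871.9 kWh × $0.297 = $258.95
Energy charge = $494.75; + service $16.26 = $511.01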